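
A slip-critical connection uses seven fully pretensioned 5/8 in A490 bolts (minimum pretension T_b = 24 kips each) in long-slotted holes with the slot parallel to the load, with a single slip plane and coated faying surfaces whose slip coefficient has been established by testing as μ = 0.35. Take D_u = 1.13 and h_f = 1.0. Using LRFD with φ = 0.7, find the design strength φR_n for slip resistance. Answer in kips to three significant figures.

46.5 kips

R_n = μ · D_u · h_f · T_b · n_s · n_b = 0.35 × 1.13 × 1.0 × 24 × 1 × 7 = 66.44 kips.
Design strength φR_n = 0.7 × 66.44 = 46.5 kips.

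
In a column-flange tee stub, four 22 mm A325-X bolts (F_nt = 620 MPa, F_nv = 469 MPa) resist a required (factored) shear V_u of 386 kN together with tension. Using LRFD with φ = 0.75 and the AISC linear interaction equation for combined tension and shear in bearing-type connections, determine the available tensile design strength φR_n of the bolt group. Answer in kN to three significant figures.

409 kN

A_b = π·22²/4 = 380.1 mm²; f_rv = 386 × 1000 / (4 × 380.1) = 253.9 MPa.
F'_nt = 1.3 F_nt − (F_nt / φF_nv) f_rv = 1.3·620 − (620/(0.75·469))·253.9 = 358.5 MPa, capped at F_nt → F'_nt = 358.5 MPa.
R_n = F'_nt · A_b · n = 358.5 × 380.1 × 4 / 1000 = 545.2 kN.
Design strength φR_n = 0.75 × 545.2 = 409 kN.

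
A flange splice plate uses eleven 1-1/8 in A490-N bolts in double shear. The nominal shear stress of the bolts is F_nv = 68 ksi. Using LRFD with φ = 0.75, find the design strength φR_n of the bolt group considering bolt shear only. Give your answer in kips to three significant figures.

1120 kips

A_b = π × 1.125² / 4 = 0.994 in².
R_n = F_nv · A_b · n · n_s = 68 × 0.994 × 11 × 2 = 1487 kips.
Design strength φR_n = 0.75 × 1487 = 1120 kips.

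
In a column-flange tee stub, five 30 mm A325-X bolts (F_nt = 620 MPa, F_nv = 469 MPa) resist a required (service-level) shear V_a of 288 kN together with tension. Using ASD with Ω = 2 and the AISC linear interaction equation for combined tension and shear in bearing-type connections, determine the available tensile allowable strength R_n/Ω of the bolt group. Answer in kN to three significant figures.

1040 kN

A_b = π·30²/4 = 706.9 mm²; f_rv = 288 × 1000 / (5 × 706.9) = 81.49 MPa.
F'_nt = 1.3 F_nt − (Ω F_nt / F_nv) f_rv = 1.3·620 − (2·620/469)·81.49 = 590.6 MPa, capped at F_nt → F'_nt = 590.6 MPa.
R_n = F'_nt · A_b · n = 590.6 × 706.9 × 5 / 1000 = 2087 kN.
Allowable strength R_n/Ω = 2087 / 2 = 1040 kN.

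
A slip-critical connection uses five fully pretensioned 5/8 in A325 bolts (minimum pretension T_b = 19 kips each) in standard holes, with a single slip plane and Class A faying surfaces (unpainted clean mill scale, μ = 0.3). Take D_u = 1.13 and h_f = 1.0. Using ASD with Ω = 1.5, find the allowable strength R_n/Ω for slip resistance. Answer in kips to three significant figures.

21.5 kips

R_n = μ · D_u · h_f · T_b · n_s · n_b = 0.3 × 1.13 × 1.0 × 19 × 1 × 5 = 32.2 kips.
Allowable strength R_n/Ω = 32.2 / 1.5 = 21.5 kips.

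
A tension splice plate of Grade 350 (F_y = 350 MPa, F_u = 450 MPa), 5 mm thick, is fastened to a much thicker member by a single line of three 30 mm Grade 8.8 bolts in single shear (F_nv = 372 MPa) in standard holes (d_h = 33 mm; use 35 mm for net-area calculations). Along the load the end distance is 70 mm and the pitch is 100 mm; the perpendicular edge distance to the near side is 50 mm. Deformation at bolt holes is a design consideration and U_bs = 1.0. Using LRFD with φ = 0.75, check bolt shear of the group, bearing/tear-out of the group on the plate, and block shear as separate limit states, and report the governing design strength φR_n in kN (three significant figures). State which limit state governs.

240 kN (block shear governs)

Bolt shear: A_b = π·30²/4 = 706.9 mm²; R_n = 372 × 706.9 × 3 × 1 / 1000 = 788.9 kN → 0.75 × 788.9 = 592 kN.
Bearing: edge l_c = 53.5, r_n = 144.5 kN; interior l_c = 67, r_n = 162 kN; R_n = 144.5 + 2·162 = 468.5 kN → 351 kN.
Block shear: A_gv = 1350, A_nv = 912.5, A_nt = 162.5 mm²; R_n = min(0.6F_uA_nv, 0.6F_yA_gv) + U_bs·F_u·A_nt = 319.5 kN → 240 kN.
Block shear governs: 240 kN.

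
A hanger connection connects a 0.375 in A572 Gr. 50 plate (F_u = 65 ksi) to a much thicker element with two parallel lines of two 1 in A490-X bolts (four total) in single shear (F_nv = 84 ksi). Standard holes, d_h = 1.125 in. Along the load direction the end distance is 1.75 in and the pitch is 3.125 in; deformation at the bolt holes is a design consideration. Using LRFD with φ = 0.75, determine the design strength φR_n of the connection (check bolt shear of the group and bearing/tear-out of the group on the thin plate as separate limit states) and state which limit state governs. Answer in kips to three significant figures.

Bolt shear: A_b = π·1²/4 = 0.7854 in²; R_n = 84 × 0.7854 × 4 × 1 = 263.9 kips → 0.75 × 263.9 = 198 kips.
Bearing (1.2 l_c t F_u ≤ 2.4 d t F_u): upper limit = 2.4·1·0.375·65 = 58.5 kips.
  Edge l_c = 1.75 − 1.125/2 = 1.188 → r_n = 34.73 kips; interior l_c = 3.125 − 1.125 = 2 → r_n = 58.5 kips.
  R_n,bearing = 2·34.73 + 2·58.5 = 186.5 kips → 0.75 × 186.5 = 140 kips.
Bearing governs: 140 kips.

140 kips (bearing governs)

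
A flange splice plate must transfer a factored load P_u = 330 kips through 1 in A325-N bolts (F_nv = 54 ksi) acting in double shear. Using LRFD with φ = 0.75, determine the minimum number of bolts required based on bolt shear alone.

A_b = π·1²/4 = 0.7854 in².
Per-bolt design strength φR_n = 0.75 × 54 × 0.7854 × 2 = 63.62 kips.
n ≥ 330 / 63.62 = 5.187 → use 6 bolts.

6 bolts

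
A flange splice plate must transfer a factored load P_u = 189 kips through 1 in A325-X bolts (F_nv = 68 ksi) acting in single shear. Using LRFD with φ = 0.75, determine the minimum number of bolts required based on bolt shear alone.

5 bolts

A_b = π·1²/4 = 0.7854 in².
Per-bolt design strength φR_n = 0.75 × 68 × 0.7854 × 1 = 40.06 kips.
n ≥ 189 / 40.06 = 4.718 → use 5 bolts.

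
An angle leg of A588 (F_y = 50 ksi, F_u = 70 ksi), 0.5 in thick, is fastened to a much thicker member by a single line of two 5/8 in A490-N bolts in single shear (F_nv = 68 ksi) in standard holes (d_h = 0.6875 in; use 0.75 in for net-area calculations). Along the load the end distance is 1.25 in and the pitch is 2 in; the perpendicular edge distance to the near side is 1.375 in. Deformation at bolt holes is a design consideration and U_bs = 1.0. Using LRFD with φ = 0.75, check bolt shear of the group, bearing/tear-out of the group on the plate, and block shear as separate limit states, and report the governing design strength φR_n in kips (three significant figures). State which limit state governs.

31.3 kips (bolt shear governs)

Bolt shear: A_b = π·0.625²/4 = 0.3068 in²; R_n = 68 × 0.3068 × 2 × 1 = 41.72 kips → 0.75 × 41.72 = 31.3 kips.
Bearing: edge l_c = 0.9062, r_n = 38.06 kips; interior l_c = 1.312, r_n = 52.5 kips; R_n = 38.06 + 1·52.5 = 90.56 kips → 67.9 kips.
Block shear: A_gv = 1.625, A_nv = 1.062, A_nt = 0.5 in²; R_n = min(0.6F_uA_nv, 0.6F_yA_gv) + U_bs·F_u·A_nt = 79.62 kips → 59.7 kips.
Bolt shear governs: 31.3 kips.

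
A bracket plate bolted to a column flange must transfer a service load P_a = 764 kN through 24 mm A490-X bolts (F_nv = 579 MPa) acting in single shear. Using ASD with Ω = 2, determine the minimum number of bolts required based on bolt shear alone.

A_b = π·24²/4 = 452.4 mm².
Per-bolt allowable strength R_n/Ω = 579 × 452.4 × 1 / 1000 / 2 = 131 kN.
n ≥ 764 / 131 = 5.834 → use 6 bolts.

6 bolts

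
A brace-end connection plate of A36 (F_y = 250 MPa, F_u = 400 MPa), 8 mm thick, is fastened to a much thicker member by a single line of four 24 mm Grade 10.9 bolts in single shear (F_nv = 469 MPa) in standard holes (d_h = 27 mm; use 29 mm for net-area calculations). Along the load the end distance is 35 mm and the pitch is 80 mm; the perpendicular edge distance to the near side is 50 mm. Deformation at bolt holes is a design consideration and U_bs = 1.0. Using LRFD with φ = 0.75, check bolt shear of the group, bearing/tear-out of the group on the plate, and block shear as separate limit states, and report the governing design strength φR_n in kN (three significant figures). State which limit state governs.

Bolt shear: A_b = π·24²/4 = 452.4 mm²; R_n = 469 × 452.4 × 4 × 1 / 1000 = 848.7 kN → 0.75 × 848.7 = 637 kN.
Bearing: edge l_c = 21.5, r_n = 82.56 kN; interior l_c = 53, r_n = 184.3 kN; R_n = 82.56 + 3·184.3 = 635.5 kN → 477 kN.
Block shear: A_gv = 2200, A_nv = 1388, A_nt = 284 mm²; R_n = min(0.6F_uA_nv, 0.6F_yA_gv) + U_bs·F_u·A_nt = 443.6 kN → 333 kN.
Block shear governs: 333 kN.

333 kN (block shear governs)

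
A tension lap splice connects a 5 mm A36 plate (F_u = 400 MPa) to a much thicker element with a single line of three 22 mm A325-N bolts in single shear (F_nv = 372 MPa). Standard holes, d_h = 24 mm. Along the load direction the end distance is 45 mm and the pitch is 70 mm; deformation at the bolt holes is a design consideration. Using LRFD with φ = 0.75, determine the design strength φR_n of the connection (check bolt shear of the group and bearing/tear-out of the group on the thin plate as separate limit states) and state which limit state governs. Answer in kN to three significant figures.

218 kN (bearing governs)

Bolt shear: A_b = π·22²/4 = 380.1 mm²; R_n = 372 × 380.1 × 3 × 1 / 1000 = 424.2 kN → 0.75 × 424.2 = 318 kN.
Bearing (1.2 l_c t F_u ≤ 2.4 d t F_u): upper limit = 2.4·22·5·400 / 1000 = 105.6 kN.
  Edge l_c = 45 − 24/2 = 33 → r_n = 79.2 kN; interior l_c = 70 − 24 = 46 → r_n = 105.6 kN.
  R_n,bearing = 1·79.2 + 2·105.6 = 290.4 kN → 0.75 × 290.4 = 218 kN.
Bearing governs: 218 kN.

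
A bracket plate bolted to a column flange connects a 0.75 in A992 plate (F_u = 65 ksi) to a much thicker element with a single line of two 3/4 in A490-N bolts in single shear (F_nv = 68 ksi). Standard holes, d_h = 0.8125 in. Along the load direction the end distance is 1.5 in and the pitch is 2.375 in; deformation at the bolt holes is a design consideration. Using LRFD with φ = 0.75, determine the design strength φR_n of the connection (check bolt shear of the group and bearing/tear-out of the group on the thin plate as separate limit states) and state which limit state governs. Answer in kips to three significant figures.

45.1 kips (bolt shear governs)

Bolt shear: A_b = π·0.75²/4 = 0.4418 in²; R_n = 68 × 0.4418 × 2 × 1 = 60.08 kips → 0.75 × 60.08 = 45.1 kips.
Bearing (1.2 l_c t F_u ≤ 2.4 d t F_u): upper limit = 2.4·0.75·0.75·65 = 87.75 kips.
  Edge l_c = 1.5 − 0.8125/2 = 1.094 → r_n = 63.98 kips; interior l_c = 2.375 − 0.8125 = 1.562 → r_n = 87.75 kips.
  R_n,bearing = 1·63.98 + 1·87.75 = 151.7 kips → 0.75 × 151.7 = 114 kips.
Bolt shear governs: 45.1 kips.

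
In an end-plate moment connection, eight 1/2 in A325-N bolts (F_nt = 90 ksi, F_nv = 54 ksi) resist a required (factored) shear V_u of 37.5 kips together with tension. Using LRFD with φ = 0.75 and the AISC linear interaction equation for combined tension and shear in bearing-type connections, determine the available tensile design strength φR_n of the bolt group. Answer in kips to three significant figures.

A_b = π·0.5²/4 = 0.1963 in²; f_rv = 37.5 / (8 × 0.1963) = 23.87 ksi.
F'_nt = 1.3 F_nt − (F_nt / φF_nv) f_rv = 1.3·90 − (90/(0.75·54))·23.87 = 63.95 ksi, capped at F_nt → F'_nt = 63.95 ksi.
R_n = F'_nt · A_b · n = 63.95 × 0.1963 × 8 = 100.4 kips.
Design strength φR_n = 0.75 × 100.4 = 75.3 kips.

75.3 kips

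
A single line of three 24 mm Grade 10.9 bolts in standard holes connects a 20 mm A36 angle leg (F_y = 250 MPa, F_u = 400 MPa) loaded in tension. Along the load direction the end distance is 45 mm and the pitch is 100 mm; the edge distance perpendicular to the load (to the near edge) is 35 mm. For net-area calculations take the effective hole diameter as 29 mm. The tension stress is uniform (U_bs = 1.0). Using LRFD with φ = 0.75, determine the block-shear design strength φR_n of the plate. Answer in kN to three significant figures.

674 kN

Shear plane L_v = 45 + 2·100 = 245 mm; A_gv = 245 × 20 = 4900 mm².
A_nv = (245 − 2.5·29) × 20 = 3450 mm².
A_nt = (35 − 0.5·29) × 20 = 410 mm².
0.6 F_u A_nv = 828 kN; 0.6 F_y A_gv = 735 kN → shear yielding governs the shear term.
R_n = 735 + 1.0 × 400 × 410 / 1000 = 899 kN.
Design strength φR_n = 0.75 × 899 = 674 kN.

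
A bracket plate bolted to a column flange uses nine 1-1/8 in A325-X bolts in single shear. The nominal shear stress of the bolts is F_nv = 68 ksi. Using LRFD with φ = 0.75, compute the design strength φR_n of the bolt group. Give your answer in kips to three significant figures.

456 kips

A_b = π × 1.125² / 4 = 0.994 in².
R_n = F_nv · A_b · n · n_s = 68 × 0.994 × 9 × 1 = 608.3 kips.
Design strength φR_n = 0.75 × 608.3 = 456 kips.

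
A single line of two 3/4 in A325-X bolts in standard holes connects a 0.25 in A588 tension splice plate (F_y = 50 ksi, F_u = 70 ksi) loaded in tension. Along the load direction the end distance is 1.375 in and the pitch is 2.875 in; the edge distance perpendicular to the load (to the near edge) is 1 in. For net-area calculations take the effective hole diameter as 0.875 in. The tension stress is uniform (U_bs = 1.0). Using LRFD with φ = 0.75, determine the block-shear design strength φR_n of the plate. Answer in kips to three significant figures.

Shear plane L_v = 1.375 + 1·2.875 = 4.25 in; A_gv = 4.25 × 0.25 = 1.062 in².
A_nv = (4.25 − 1.5·0.875) × 0.25 = 0.7344 in².
A_nt = (1 − 0.5·0.875) × 0.25 = 0.1406 in².
0.6 F_u A_nv = 30.84 kips; 0.6 F_y A_gv = 31.88 kips → shear rupture governs the shear term.
R_n = 30.84 + 1.0 × 70 × 0.1406 = 40.69 kips.
Design strength φR_n = 0.75 × 40.69 = 30.5 kips.

30.5 kips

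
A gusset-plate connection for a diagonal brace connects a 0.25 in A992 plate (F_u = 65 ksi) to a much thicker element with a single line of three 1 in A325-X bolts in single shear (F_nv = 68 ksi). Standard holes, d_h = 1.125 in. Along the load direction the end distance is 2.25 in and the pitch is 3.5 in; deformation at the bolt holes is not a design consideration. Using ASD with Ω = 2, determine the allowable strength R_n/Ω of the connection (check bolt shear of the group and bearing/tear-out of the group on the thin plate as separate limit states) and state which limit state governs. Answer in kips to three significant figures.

69.3 kips (bearing governs)

Bolt shear: A_b = π·1²/4 = 0.7854 in²; R_n = 68 × 0.7854 × 3 × 1 = 160.2 kips → 160.2 / 2 = 80.1 kips.
Bearing (1.5 l_c t F_u ≤ 3.0 d t F_u): upper limit = 3.0·1·0.25·65 = 48.75 kips.
  Edge l_c = 2.25 − 1.125/2 = 1.688 → r_n = 41.13 kips; interior l_c = 3.5 − 1.125 = 2.375 → r_n = 48.75 kips.
  R_n,bearing = 1·41.13 + 2·48.75 = 138.6 kips → 138.6 / 2 = 69.3 kips.
Bearing governs: 69.3 kips.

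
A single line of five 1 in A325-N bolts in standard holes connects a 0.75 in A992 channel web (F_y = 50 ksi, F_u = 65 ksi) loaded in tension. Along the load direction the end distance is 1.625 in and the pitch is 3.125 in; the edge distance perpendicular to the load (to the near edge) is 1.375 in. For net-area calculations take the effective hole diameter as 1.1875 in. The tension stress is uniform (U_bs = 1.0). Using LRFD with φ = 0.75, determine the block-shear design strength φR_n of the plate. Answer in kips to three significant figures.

Shear plane L_v = 1.625 + 4·3.125 = 14.12 in; A_gv = 14.12 × 0.75 = 10.59 in².
A_nv = (14.12 − 4.5·1.1875) × 0.75 = 6.586 in².
A_nt = (1.375 − 0.5·1.1875) × 0.75 = 0.5859 in².
0.6 F_u A_nv = 256.9 kips; 0.6 F_y A_gv = 317.8 kips → shear rupture governs the shear term.
R_n = 256.9 + 1.0 × 65 × 0.5859 = 294.9 kips.
Design strength φR_n = 0.75 × 294.9 = 221 kips.

221 kips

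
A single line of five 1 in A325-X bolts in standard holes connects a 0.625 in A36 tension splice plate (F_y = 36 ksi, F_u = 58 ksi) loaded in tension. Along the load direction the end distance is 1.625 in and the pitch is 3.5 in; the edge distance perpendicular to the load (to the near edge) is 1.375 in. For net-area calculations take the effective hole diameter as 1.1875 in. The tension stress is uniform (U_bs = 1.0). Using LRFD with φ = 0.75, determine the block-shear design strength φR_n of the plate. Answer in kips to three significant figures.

179 kips

Shear plane L_v = 1.625 + 4·3.5 = 15.62 in; A_gv = 15.62 × 0.625 = 9.766 in².
A_nv = (15.62 − 4.5·1.1875) × 0.625 = 6.426 in².
A_nt = (1.375 − 0.5·1.1875) × 0.625 = 0.4883 in².
0.6 F_u A_nv = 223.6 kips; 0.6 F_y A_gv = 210.9 kips → shear yielding governs the shear term.
R_n = 210.9 + 1.0 × 58 × 0.4883 = 239.3 kips.
Design strength φR_n = 0.75 × 239.3 = 179 kips.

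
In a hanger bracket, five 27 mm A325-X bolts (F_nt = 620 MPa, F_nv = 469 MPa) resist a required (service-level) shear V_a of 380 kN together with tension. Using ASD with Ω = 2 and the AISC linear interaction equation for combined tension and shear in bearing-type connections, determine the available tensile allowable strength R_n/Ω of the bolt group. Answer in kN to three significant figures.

A_b = π·27²/4 = 572.6 mm²; f_rv = 380 × 1000 / (5 × 572.6) = 132.7 MPa.
F'_nt = 1.3 F_nt − (Ω F_nt / F_nv) f_rv = 1.3·620 − (2·620/469)·132.7 = 455.1 MPa, capped at F_nt → F'_nt = 455.1 MPa.
R_n = F'_nt · A_b · n = 455.1 × 572.6 × 5 / 1000 = 1303 kN.
Allowable strength R_n/Ω = 1303 / 2 = 651 kN.

651 kN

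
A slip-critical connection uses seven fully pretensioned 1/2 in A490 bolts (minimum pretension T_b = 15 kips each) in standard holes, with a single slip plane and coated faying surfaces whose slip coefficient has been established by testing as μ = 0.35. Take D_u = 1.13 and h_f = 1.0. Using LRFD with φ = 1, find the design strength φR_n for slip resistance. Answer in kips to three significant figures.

R_n = μ · D_u · h_f · T_b · n_s · n_b = 0.35 × 1.13 × 1.0 × 15 × 1 × 7 = 41.53 kips.
Design strength φR_n = 1 × 41.53 = 41.5 kips.

41.5 kips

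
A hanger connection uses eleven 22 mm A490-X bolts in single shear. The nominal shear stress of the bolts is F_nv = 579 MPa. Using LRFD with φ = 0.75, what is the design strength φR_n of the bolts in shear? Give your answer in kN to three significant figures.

1820 kN

A_b = π × 22² / 4 = 380.1 mm².
R_n = F_nv · A_b · n · n_s = 579 × 380.1 × 11 × 1 / 1000 = 2421 kN.
Design strength φR_n = 0.75 × 2421 = 1820 kN.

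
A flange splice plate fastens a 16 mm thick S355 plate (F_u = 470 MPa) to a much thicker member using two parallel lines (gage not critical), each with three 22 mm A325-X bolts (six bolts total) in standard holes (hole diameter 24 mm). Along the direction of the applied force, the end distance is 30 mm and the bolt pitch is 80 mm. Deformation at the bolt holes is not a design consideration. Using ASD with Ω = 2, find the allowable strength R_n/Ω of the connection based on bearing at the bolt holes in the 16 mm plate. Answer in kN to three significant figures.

1200 kN

Per bolt r_n = 1.5 l_c t F_u ≤ 3.0 d t F_u; upper limit = 3.0 × 22 × 16 × 470 / 1000 = 496.3 kN.
Edge bolt: l_c = 30 − 24/2 = 18 mm → 1.5 × 18 × 16 × 470 / 1000 = 203 → r_n = 203 kN.
Interior bolts: l_c = 80 − 24 = 56 mm → 1.5 × 56 × 16 × 470 / 1000 = 631.7 → r_n = 496.3 kN.
R_n = 2 × 203 + 4 × 496.3 = 2391 kN.
Allowable strength R_n/Ω = 2391 / 2 = 1200 kN.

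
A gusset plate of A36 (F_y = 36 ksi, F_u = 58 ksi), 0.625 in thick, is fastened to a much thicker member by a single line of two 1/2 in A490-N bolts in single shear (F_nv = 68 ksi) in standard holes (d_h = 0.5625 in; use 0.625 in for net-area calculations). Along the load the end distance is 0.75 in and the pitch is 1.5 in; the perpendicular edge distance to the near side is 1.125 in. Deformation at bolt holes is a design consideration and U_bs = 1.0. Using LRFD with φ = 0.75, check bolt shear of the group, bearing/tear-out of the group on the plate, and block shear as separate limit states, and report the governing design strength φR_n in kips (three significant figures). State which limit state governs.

20 kips (bolt shear governs)

Bolt shear: A_b = π·0.5²/4 = 0.1963 in²; R_n = 68 × 0.1963 × 2 × 1 = 26.7 kips → 0.75 × 26.7 = 20 kips.
Bearing: edge l_c = 0.4688, r_n = 20.39 kips; interior l_c = 0.9375, r_n = 40.78 kips; R_n = 20.39 + 1·40.78 = 61.17 kips → 45.9 kips.
Block shear: A_gv = 1.406, A_nv = 0.8203, A_nt = 0.5078 in²; R_n = min(0.6F_uA_nv, 0.6F_yA_gv) + U_bs·F_u·A_nt = 58 kips → 43.5 kips.
Bolt shear governs: 20 kips.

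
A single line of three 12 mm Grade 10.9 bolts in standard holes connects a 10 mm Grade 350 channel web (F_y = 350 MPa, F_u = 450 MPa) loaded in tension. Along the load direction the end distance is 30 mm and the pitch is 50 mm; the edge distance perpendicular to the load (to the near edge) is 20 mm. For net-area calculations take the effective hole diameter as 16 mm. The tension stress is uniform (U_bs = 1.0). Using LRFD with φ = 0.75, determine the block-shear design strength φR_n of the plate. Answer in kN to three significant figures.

223 kN

Shear plane L_v = 30 + 2·50 = 130 mm; A_gv = 130 × 10 = 1300 mm².
A_nv = (130 − 2.5·16) × 10 = 900 mm².
A_nt = (20 − 0.5·16) × 10 = 120 mm².
0.6 F_u A_nv = 243 kN; 0.6 F_y A_gv = 273 kN → shear rupture governs the shear term.
R_n = 243 + 1.0 × 450 × 120 / 1000 = 297 kN.
Design strength φR_n = 0.75 × 297 = 223 kN.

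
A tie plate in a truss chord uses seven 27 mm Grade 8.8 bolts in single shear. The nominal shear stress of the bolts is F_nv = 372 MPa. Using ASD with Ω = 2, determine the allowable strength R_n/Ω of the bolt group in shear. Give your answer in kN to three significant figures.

A_b = π × 27² / 4 = 572.6 mm².
R_n = F_nv · A_b · n · n_s = 372 × 572.6 × 7 × 1 / 1000 = 1491 kN.
Allowable strength R_n/Ω = 1491 / 2 = 745 kN.

745 kN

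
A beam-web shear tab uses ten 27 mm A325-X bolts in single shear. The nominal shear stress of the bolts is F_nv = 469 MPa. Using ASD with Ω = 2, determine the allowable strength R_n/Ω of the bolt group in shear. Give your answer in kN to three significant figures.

A_b = π × 27² / 4 = 572.6 mm².
R_n = F_nv · A_b · n · n_s = 469 × 572.6 × 10 × 1 / 1000 = 2685 kN.
Allowable strength R_n/Ω = 2685 / 2 = 1340 kN.

1340 kN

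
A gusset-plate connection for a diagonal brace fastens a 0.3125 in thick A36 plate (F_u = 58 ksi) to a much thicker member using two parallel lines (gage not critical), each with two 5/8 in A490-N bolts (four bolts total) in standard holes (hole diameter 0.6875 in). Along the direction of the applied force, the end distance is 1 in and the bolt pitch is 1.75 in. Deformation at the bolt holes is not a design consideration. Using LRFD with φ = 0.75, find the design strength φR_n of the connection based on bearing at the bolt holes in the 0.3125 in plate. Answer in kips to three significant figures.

70.1 kips

Per bolt r_n = 1.5 l_c t F_u ≤ 3.0 d t F_u; upper limit = 3.0 × 0.625 × 0.3125 × 58 = 33.98 kips.
Edge bolt: l_c = 1 − 0.6875/2 = 0.6562 in → 1.5 × 0.6562 × 0.3125 × 58 = 17.84 → r_n = 17.84 kips.
Interior bolts: l_c = 1.75 − 0.6875 = 1.062 in → 1.5 × 1.062 × 0.3125 × 58 = 28.89 → r_n = 28.89 kips.
R_n = 2 × 17.84 + 2 × 28.89 = 93.46 kips.
Design strength φR_n = 0.75 × 93.46 = 70.1 kips.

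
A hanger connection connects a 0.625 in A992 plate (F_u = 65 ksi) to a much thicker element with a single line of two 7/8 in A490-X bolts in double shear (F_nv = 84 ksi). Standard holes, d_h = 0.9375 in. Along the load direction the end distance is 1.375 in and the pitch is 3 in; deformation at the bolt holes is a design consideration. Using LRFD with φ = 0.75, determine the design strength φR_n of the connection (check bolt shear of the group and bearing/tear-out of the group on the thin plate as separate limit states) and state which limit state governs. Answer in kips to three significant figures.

97.1 kips (bearing governs)

Bolt shear: A_b = π·0.875²/4 = 0.6013 in²; R_n = 84 × 0.6013 × 2 × 2 = 202 kips → 0.75 × 202 = 152 kips.
Bearing (1.2 l_c t F_u ≤ 2.4 d t F_u): upper limit = 2.4·0.875·0.625·65 = 85.31 kips.
  Edge l_c = 1.375 − 0.9375/2 = 0.9062 → r_n = 44.18 kips; interior l_c = 3 − 0.9375 = 2.062 → r_n = 85.31 kips.
  R_n,bearing = 1·44.18 + 1·85.31 = 129.5 kips → 0.75 × 129.5 = 97.1 kips.
Bearing governs: 97.1 kips.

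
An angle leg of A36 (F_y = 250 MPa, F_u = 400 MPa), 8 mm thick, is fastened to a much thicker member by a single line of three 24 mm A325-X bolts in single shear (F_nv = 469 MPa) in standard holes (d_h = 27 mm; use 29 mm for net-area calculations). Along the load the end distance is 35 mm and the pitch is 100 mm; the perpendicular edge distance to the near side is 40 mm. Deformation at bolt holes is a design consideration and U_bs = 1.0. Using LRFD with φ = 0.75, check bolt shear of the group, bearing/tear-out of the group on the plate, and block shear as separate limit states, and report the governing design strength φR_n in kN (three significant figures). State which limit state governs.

Bolt shear: A_b = π·24²/4 = 452.4 mm²; R_n = 469 × 452.4 × 3 × 1 / 1000 = 636.5 kN → 0.75 × 636.5 = 477 kN.
Bearing: edge l_c = 21.5, r_n = 82.56 kN; interior l_c = 73, r_n = 184.3 kN; R_n = 82.56 + 2·184.3 = 451.2 kN → 338 kN.
Block shear: A_gv = 1880, A_nv = 1300, A_nt = 204 mm²; R_n = min(0.6F_uA_nv, 0.6F_yA_gv) + U_bs·F_u·A_nt = 363.6 kN → 273 kN.
Block shear governs: 273 kN.

273 kN (block shear governs)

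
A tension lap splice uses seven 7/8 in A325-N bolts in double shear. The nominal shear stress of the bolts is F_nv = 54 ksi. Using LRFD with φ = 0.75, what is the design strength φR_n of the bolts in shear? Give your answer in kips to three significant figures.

A_b = π × 0.875² / 4 = 0.6013 in².
R_n = F_nv · A_b · n · n_s = 54 × 0.6013 × 7 × 2 = 454.6 kips.
Design strength φR_n = 0.75 × 454.6 = 341 kips.

341 kips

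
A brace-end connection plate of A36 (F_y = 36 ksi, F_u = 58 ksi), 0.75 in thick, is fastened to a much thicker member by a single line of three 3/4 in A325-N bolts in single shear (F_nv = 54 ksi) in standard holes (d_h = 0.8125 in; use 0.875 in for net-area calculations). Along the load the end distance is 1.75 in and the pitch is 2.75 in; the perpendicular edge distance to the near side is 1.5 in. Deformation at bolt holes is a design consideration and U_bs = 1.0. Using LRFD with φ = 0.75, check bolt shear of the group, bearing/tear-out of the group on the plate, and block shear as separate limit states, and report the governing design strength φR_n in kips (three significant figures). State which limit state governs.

Bolt shear: A_b = π·0.75²/4 = 0.4418 in²; R_n = 54 × 0.4418 × 3 × 1 = 71.57 kips → 0.75 × 71.57 = 53.7 kips.
Bearing: edge l_c = 1.344, r_n = 70.14 kips; interior l_c = 1.938, r_n = 78.3 kips; R_n = 70.14 + 2·78.3 = 226.7 kips → 170 kips.
Block shear: A_gv = 5.438, A_nv = 3.797, A_nt = 0.7969 in²; R_n = min(0.6F_uA_nv, 0.6F_yA_gv) + U_bs·F_u·A_nt = 163.7 kips → 123 kips.
Bolt shear governs: 53.7 kips.

53.7 kips (bolt shear governs)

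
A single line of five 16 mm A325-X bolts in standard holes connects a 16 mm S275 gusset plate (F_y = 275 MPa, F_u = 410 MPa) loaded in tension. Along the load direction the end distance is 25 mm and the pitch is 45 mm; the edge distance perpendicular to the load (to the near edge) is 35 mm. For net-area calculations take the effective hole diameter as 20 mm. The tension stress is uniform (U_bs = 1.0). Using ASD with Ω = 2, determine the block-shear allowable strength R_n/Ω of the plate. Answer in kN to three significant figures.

308 kN

Shear plane L_v = 25 + 4·45 = 205 mm; A_gv = 205 × 16 = 3280 mm².
A_nv = (205 − 4.5·20) × 16 = 1840 mm².
A_nt = (35 − 0.5·20) × 16 = 400 mm².
0.6 F_u A_nv = 452.6 kN; 0.6 F_y A_gv = 541.2 kN → shear rupture governs the shear term.
R_n = 452.6 + 1.0 × 410 × 400 / 1000 = 616.6 kN.
Allowable strength R_n/Ω = 616.6 / 2 = 308 kN.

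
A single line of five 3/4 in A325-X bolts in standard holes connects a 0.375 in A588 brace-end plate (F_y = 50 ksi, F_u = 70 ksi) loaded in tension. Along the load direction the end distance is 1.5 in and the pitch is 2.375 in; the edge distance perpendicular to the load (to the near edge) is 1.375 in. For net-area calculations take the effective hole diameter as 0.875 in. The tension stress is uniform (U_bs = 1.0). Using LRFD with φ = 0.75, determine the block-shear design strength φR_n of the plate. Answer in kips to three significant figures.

Shear plane L_v = 1.5 + 4·2.375 = 11 in; A_gv = 11 × 0.375 = 4.125 in².
A_nv = (11 − 4.5·0.875) × 0.375 = 2.648 in².
A_nt = (1.375 − 0.5·0.875) × 0.375 = 0.3516 in².
0.6 F_u A_nv = 111.2 kips; 0.6 F_y A_gv = 123.8 kips → shear rupture governs the shear term.
R_n = 111.2 + 1.0 × 70 × 0.3516 = 135.8 kips.
Design strength φR_n = 0.75 × 135.8 = 102 kips.

102 kips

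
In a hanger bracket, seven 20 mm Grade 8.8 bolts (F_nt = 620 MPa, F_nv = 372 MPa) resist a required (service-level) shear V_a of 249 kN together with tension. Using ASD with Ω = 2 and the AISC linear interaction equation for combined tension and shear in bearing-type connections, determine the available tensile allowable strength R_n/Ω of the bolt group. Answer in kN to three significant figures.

471 kN

A_b = π·20²/4 = 314.2 mm²; f_rv = 249 × 1000 / (7 × 314.2) = 113.2 MPa.
F'_nt = 1.3 F_nt − (Ω F_nt / F_nv) f_rv = 1.3·620 − (2·620/372)·113.2 = 428.6 MPa, capped at F_nt → F'_nt = 428.6 MPa.
R_n = F'_nt · A_b · n = 428.6 × 314.2 × 7 / 1000 = 942.5 kN.
Allowable strength R_n/Ω = 942.5 / 2 = 471 kN.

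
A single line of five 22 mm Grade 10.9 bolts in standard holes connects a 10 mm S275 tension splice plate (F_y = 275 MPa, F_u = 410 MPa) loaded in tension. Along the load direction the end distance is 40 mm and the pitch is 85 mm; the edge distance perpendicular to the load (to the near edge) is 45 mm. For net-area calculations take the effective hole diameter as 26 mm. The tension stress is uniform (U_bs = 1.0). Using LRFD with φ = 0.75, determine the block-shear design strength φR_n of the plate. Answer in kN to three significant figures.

569 kN

Shear plane L_v = 40 + 4·85 = 380 mm; A_gv = 380 × 10 = 3800 mm².
A_nv = (380 − 4.5·26) × 10 = 2630 mm².
A_nt = (45 − 0.5·26) × 10 = 320 mm².
0.6 F_u A_nv = 647 kN; 0.6 F_y A_gv = 627 kN → shear yielding governs the shear term.
R_n = 627 + 1.0 × 410 × 320 / 1000 = 758.2 kN.
Design strength φR_n = 0.75 × 758.2 = 569 kN.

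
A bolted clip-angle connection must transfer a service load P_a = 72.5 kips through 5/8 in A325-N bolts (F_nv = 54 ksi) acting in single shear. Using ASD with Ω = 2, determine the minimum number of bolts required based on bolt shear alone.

9 bolts

A_b = π·0.625²/4 = 0.3068 in².
Per-bolt allowable strength R_n/Ω = 54 × 0.3068 × 1 / 2 = 8.283 kips.
n ≥ 72.5 / 8.283 = 8.752 → use 9 bolts.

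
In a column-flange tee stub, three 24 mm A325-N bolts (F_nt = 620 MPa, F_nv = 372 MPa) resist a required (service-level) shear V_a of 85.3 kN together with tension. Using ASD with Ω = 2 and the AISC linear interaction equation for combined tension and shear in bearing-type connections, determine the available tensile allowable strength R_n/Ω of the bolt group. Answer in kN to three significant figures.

405 kN

A_b = π·24²/4 = 452.4 mm²; f_rv = 85.3 × 1000 / (3 × 452.4) = 62.85 MPa.
F'_nt = 1.3 F_nt − (Ω F_nt / F_nv) f_rv = 1.3·620 − (2·620/372)·62.85 = 596.5 MPa, capped at F_nt → F'_nt = 596.5 MPa.
R_n = F'_nt · A_b · n = 596.5 × 452.4 × 3 / 1000 = 809.5 kN.
Allowable strength R_n/Ω = 809.5 / 2 = 405 kN.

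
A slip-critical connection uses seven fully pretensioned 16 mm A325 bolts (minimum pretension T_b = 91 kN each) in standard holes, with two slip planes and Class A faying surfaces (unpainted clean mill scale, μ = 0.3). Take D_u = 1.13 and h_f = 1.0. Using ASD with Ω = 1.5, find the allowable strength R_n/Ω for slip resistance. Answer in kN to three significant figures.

288 kN

R_n = μ · D_u · h_f · T_b · n_s · n_b = 0.3 × 1.13 × 1.0 × 91 × 2 × 7 = 431.9 kN.
Allowable strength R_n/Ω = 431.9 / 1.5 = 288 kN.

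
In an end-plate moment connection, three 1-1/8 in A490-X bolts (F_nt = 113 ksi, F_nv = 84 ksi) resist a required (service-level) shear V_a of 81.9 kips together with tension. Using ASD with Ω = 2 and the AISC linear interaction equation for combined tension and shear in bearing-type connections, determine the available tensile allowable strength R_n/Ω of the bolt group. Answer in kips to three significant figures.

109 kips

A_b = π·1.125²/4 = 0.994 in²; f_rv = 81.9 / (3 × 0.994) = 27.46 ksi.
F'_nt = 1.3 F_nt − (Ω F_nt / F_nv) f_rv = 1.3·113 − (2·113/84)·27.46 = 73.01 ksi, capped at F_nt → F'_nt = 73.01 ksi.
R_n = F'_nt · A_b · n = 73.01 × 0.994 × 3 = 217.7 kips.
Allowable strength R_n/Ω = 217.7 / 2 = 109 kips.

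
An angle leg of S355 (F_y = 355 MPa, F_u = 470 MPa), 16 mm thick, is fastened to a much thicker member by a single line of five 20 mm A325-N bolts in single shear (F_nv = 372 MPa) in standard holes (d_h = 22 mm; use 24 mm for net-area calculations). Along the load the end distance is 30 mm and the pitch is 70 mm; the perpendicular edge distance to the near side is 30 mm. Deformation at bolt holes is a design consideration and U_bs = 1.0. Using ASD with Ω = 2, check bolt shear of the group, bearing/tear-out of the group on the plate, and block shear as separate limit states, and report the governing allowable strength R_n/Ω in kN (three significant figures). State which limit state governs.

292 kN (bolt shear governs)

Bolt shear: A_b = π·20²/4 = 314.2 mm²; R_n = 372 × 314.2 × 5 × 1 / 1000 = 584.3 kN → 584.3 / 2 = 292 kN.
Bearing: edge l_c = 19, r_n = 171.5 kN; interior l_c = 48, r_n = 361 kN; R_n = 171.5 + 4·361 = 1615 kN → 808 kN.
Block shear: A_gv = 4960, A_nv = 3232, A_nt = 288 mm²; R_n = min(0.6F_uA_nv, 0.6F_yA_gv) + U_bs·F_u·A_nt = 1047 kN → 523 kN.
Bolt shear governs: 292 kN.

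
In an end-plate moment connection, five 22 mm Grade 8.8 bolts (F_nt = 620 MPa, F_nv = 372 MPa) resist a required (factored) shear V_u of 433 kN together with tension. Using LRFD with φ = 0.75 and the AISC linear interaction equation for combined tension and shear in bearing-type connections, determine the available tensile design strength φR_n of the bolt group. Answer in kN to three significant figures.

A_b = π·22²/4 = 380.1 mm²; f_rv = 433 × 1000 / (5 × 380.1) = 227.8 MPa.
F'_nt = 1.3 F_nt − (F_nt / φF_nv) f_rv = 1.3·620 − (620/(0.75·372))·227.8 = 299.7 MPa, capped at F_nt → F'_nt = 299.7 MPa.
R_n = F'_nt · A_b · n = 299.7 × 380.1 × 5 / 1000 = 569.7 kN.
Design strength φR_n = 0.75 × 569.7 = 427 kN.

427 kN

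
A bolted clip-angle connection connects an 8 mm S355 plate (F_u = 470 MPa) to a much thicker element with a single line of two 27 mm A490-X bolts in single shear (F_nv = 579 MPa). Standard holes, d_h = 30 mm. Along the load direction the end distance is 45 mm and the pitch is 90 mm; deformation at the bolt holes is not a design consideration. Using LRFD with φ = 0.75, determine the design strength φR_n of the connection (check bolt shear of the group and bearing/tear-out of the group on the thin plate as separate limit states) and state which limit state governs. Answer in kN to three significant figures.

Bolt shear: A_b = π·27²/4 = 572.6 mm²; R_n = 579 × 572.6 × 2 × 1 / 1000 = 663 kN → 0.75 × 663 = 497 kN.
Bearing (1.5 l_c t F_u ≤ 3.0 d t F_u): upper limit = 3.0·27·8·470 / 1000 = 304.6 kN.
  Edge l_c = 45 − 30/2 = 30 → r_n = 169.2 kN; interior l_c = 90 − 30 = 60 → r_n = 304.6 kN.
  R_n,bearing = 1·169.2 + 1·304.6 = 473.8 kN → 0.75 × 473.8 = 355 kN.
Bearing governs: 355 kN.

355 kN (bearing governs)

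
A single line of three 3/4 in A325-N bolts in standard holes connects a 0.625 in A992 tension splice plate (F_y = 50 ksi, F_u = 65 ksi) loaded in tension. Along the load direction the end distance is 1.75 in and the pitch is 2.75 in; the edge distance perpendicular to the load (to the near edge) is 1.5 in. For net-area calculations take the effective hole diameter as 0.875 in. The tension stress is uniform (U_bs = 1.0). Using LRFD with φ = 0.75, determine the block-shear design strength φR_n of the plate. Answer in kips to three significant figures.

125 kips

Shear plane L_v = 1.75 + 2·2.75 = 7.25 in; A_gv = 7.25 × 0.625 = 4.531 in².
A_nv = (7.25 − 2.5·0.875) × 0.625 = 3.164 in².
A_nt = (1.5 − 0.5·0.875) × 0.625 = 0.6641 in².
0.6 F_u A_nv = 123.4 kips; 0.6 F_y A_gv = 135.9 kips → shear rupture governs the shear term.
R_n = 123.4 + 1.0 × 65 × 0.6641 = 166.6 kips.
Design strength φR_n = 0.75 × 166.6 = 125 kips.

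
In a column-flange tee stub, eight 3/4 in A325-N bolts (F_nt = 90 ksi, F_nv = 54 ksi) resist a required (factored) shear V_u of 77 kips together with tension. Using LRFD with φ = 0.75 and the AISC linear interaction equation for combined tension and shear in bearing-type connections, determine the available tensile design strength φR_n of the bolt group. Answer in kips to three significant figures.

182 kips

A_b = π·0.75²/4 = 0.4418 in²; f_rv = 77 / (8 × 0.4418) = 21.79 ksi.
F'_nt = 1.3 F_nt − (F_nt / φF_nv) f_rv = 1.3·90 − (90/(0.75·54))·21.79 = 68.59 ksi, capped at F_nt → F'_nt = 68.59 ksi.
R_n = F'_nt · A_b · n = 68.59 × 0.4418 × 8 = 242.4 kips.
Design strength φR_n = 0.75 × 242.4 = 182 kips.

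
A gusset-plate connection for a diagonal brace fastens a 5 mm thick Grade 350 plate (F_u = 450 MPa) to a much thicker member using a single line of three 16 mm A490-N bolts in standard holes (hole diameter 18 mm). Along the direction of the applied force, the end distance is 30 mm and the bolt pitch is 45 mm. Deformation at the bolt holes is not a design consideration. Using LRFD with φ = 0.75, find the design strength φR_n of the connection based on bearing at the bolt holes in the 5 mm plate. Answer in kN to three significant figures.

Per bolt r_n = 1.5 l_c t F_u ≤ 3.0 d t F_u; upper limit = 3.0 × 16 × 5 × 450 / 1000 = 108 kN.
Edge bolt: l_c = 30 − 18/2 = 21 mm → 1.5 × 21 × 5 × 450 / 1000 = 70.88 → r_n = 70.88 kN.
Interior bolts: l_c = 45 − 18 = 27 mm → 1.5 × 27 × 5 × 450 / 1000 = 91.12 → r_n = 91.12 kN.
R_n = 1 × 70.88 + 2 × 91.12 = 253.1 kN.
Design strength φR_n = 0.75 × 253.1 = 190 kN.

190 kN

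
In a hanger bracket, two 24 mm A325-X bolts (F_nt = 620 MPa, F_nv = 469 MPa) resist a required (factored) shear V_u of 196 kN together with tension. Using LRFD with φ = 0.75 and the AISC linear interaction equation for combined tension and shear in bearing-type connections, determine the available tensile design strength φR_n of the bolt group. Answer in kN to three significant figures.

A_b = π·24²/4 = 452.4 mm²; f_rv = 196 × 1000 / (2 × 452.4) = 216.6 MPa.
F'_nt = 1.3 F_nt − (F_nt / φF_nv) f_rv = 1.3·620 − (620/(0.75·469))·216.6 = 424.2 MPa, capped at F_nt → F'_nt = 424.2 MPa.
R_n = F'_nt · A_b · n = 424.2 × 452.4 × 2 / 1000 = 383.8 kN.
Design strength φR_n = 0.75 × 383.8 = 288 kN.

288 kN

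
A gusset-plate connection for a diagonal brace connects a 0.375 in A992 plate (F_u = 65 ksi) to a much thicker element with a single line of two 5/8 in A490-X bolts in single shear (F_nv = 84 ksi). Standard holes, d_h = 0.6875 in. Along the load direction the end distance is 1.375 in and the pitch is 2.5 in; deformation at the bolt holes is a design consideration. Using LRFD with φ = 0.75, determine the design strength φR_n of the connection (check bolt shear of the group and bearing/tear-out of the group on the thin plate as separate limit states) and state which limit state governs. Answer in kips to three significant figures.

Bolt shear: A_b = π·0.625²/4 = 0.3068 in²; R_n = 84 × 0.3068 × 2 × 1 = 51.54 kips → 0.75 × 51.54 = 38.7 kips.
Bearing (1.2 l_c t F_u ≤ 2.4 d t F_u): upper limit = 2.4·0.625·0.375·65 = 36.56 kips.
  Edge l_c = 1.375 − 0.6875/2 = 1.031 → r_n = 30.16 kips; interior l_c = 2.5 − 0.6875 = 1.812 → r_n = 36.56 kips.
  R_n,bearing = 1·30.16 + 1·36.56 = 66.73 kips → 0.75 × 66.73 = 50 kips.
Bolt shear governs: 38.7 kips.

38.7 kips (bolt shear governs)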